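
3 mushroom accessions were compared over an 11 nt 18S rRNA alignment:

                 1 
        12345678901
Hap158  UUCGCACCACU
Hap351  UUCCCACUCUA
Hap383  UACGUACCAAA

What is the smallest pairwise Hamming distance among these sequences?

4

Pairwise Hamming distances:
  Hap158 vs Hap351: 5
  Hap158 vs Hap383: 4
  Hap351 vs Hap383: 6
The smallest is 4, between Hap158 and Hap383.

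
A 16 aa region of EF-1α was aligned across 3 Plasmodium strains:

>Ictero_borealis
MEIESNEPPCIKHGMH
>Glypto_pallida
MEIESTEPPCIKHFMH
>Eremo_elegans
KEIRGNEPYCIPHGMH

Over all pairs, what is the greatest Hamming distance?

7

Pairwise Hamming distances:
  Ictero_borealis vs Glypto_pallida: 2
  Ictero_borealis vs Eremo_elegans: 5
  Glypto_pallida vs Eremo_elegans: 7
The largest is 7, between Glypto_pallida and Eremo_elegans.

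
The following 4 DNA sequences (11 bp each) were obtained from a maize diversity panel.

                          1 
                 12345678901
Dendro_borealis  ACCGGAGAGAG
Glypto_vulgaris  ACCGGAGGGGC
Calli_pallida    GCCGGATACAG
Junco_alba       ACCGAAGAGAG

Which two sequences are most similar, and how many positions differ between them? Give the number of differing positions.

1

Pairwise Hamming distances:
  Dendro_borealis vs Glypto_vulgaris: 3
  Dendro_borealis vs Calli_pallida: 3
  Dendro_borealis vs Junco_alba: 1
  Glypto_vulgaris vs Calli_pallida: 6
  Glypto_vulgaris vs Junco_alba: 4
  Calli_pallida vs Junco_alba: 4
The smallest is 1, between Dendro_borealis and Junco_alba.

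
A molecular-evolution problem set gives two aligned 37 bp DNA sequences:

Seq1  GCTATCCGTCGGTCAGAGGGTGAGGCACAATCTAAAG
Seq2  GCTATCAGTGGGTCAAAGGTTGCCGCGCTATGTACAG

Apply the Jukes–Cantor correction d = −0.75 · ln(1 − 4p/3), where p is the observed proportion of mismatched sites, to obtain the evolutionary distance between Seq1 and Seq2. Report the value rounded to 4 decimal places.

0.3351

Differing sites — 7:C/A; 10:C/G; 16:G/A; 20:G/T; 23:A/C; 24:G/C; 27:A/G; 29:A/T; 32:C/G; 35:A/C.
p = 10/37 = 0.270270.
d = −0.75 · ln(1 − (4/3)·0.270270) = −0.75 · ln(0.639640) = −0.75 · (-0.446850) = 0.3351.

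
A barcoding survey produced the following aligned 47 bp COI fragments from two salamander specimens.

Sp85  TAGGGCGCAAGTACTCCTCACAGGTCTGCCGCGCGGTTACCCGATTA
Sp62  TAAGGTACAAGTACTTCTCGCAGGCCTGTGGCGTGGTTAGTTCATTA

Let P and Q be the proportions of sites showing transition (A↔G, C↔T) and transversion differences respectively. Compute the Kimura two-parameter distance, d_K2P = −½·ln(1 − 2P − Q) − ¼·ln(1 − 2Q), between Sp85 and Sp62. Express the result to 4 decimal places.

Mismatches occur at site 3 (G↔A, transition), site 6 (C↔T, transition), site 7 (G↔A, transition), site 16 (C↔T, transition), site 20 (A↔G, transition), site 25 (T↔C, transition), site 29 (C↔T, transition), site 30 (C↔G, transversion), site 34 (C↔T, transition), site 40 (C↔G, transversion), site 41 (C↔T, transition), site 42 (C↔T, transition), site 43 (G↔C, transversion).
Of the 13 differences, 10 transitions and 3 transversions over 47 sites: P = 10/47 = 0.212766, Q = 3/47 = 0.063830.
d = −0.5·ln(0.510638) − 0.25·ln(0.872340) = −0.5·(-0.672094) − 0.25·(-0.136576) = 0.3702.

0.3702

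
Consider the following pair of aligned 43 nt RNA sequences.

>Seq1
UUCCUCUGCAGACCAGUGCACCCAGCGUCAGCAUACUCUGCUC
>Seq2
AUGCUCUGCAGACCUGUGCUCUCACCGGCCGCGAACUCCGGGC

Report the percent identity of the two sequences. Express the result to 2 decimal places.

The sequences differ at positions 1 (U/A), 3 (C/G), 15 (A/U), 20 (A/U), 22 (C/U), 25 (G/C), 28 (U/G), 30 (A/C), 33 (A/G), 34 (U/A), 39 (U/C), 41 (C/G), 42 (U/G).
30 of the 43 sites match, so the percent identity is 30/43 × 100 = 69.77%.

69.77%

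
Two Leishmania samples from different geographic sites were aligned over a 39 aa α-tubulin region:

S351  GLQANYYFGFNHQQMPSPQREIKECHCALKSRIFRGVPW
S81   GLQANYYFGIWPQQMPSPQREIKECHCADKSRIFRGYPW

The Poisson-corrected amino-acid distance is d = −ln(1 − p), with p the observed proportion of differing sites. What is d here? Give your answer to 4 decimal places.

Differing sites — 10:F/I; 11:N/W; 12:H/P; 29:L/D; 37:V/Y.
p = 5/39 = 0.128205.
d = −ln(1 − 0.128205) = −ln(0.871795) = 0.1372.

0.1372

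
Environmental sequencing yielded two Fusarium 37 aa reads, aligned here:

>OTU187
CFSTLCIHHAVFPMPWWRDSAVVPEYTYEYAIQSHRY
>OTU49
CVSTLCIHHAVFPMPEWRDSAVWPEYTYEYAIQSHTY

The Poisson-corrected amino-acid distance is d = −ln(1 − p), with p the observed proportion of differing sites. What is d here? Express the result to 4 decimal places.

0.1144

Mismatches occur at site 2 (F→V), site 16 (W→E), site 23 (V→W), site 36 (R→T).
p = 4/37 = 0.108108.
d = −ln(1 − 0.108108) = −ln(0.891892) = 0.1144.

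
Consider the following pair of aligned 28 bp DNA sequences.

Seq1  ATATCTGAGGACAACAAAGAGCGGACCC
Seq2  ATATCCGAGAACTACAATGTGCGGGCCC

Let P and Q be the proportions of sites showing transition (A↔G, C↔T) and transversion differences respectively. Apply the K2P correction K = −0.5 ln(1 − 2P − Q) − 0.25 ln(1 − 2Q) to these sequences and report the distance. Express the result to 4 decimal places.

0.2542

Differing sites — 6:T/C (Ti); 10:G/A (Ti); 13:A/T (Tv); 18:A/T (Tv); 20:A/T (Tv); 25:A/G (Ti).
Of the 6 differences, 3 transitions and 3 transversions over 28 sites: P = 3/28 = 0.107143, Q = 3/28 = 0.107143.
d = −0.5·ln(0.678571) − 0.25·ln(0.785714) = −0.5·(-0.387766) − 0.25·(-0.241162) = 0.2542.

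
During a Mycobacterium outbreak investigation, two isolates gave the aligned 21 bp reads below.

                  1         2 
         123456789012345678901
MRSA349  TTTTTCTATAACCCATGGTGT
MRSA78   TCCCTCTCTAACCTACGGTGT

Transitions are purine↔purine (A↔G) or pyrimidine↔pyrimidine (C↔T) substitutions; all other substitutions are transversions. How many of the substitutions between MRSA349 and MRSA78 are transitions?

Differing sites — 2:T/C (Ti); 3:T/C (Ti); 4:T/C (Ti); 8:A/C (Tv); 14:C/T (Ti); 16:T/C (Ti).
Of the 6 differences, 5 transitions and 1 transversion, so the answer is 5.

5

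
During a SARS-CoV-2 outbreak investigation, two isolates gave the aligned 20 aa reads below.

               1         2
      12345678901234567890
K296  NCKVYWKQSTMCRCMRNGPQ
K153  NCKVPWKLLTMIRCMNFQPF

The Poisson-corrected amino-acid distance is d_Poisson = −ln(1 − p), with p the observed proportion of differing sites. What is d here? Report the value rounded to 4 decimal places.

0.5108

The sequences differ at positions 5 (Y/P), 8 (Q/L), 9 (S/L), 12 (C/I), 16 (R/N), 17 (N/F), 18 (G/Q), 20 (Q/F).
p = 8/20 = 0.400000.
d = −ln(1 − 0.400000) = −ln(0.600000) = 0.5108.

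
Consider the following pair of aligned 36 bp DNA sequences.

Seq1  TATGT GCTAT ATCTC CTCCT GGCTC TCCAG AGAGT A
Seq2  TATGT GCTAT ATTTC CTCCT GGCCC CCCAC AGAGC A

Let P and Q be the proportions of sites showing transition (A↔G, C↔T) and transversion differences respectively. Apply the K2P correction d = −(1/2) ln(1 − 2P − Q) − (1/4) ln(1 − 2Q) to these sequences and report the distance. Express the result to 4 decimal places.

Mismatches occur at site 13 (C→T, transition), site 24 (T→C, transition), site 26 (T→C, transition), site 30 (G→C, transversion), site 35 (T→C, transition).
Of the 5 differences, 4 transitions and 1 transversion over 36 sites: P = 4/36 = 0.111111, Q = 1/36 = 0.027778.
d = −0.5·ln(0.750000) − 0.25·ln(0.944444) = −0.5·(-0.287682) − 0.25·(-0.057159) = 0.1581.

0.1581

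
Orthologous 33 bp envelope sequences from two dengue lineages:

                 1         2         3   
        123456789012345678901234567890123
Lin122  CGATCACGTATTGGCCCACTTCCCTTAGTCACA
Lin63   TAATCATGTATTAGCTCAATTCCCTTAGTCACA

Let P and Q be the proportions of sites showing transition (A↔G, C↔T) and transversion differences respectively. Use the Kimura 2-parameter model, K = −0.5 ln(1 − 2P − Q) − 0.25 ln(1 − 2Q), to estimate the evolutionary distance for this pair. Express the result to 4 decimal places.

0.2184

Mismatches occur at site 1 (C/T, transition), site 2 (G/A, transition), site 7 (C/T, transition), site 13 (G/A, transition), site 16 (C/T, transition), site 19 (C/A, transversion).
Of the 6 differences, 5 transitions and 1 transversion over 33 sites: P = 5/33 = 0.151515, Q = 1/33 = 0.030303.
d = −0.5·ln(0.666667) − 0.25·ln(0.939394) = −0.5·(-0.405465) − 0.25·(-0.062520) = 0.2184.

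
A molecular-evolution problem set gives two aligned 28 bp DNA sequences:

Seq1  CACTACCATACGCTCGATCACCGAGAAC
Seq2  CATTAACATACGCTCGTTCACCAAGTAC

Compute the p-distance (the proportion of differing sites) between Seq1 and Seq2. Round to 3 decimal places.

0.179

The sequences differ at positions 3 (C/T), 6 (C/A), 17 (A/T), 23 (G/A), 26 (A/T).
There are 5 differences over 28 sites, so p = 5/28 = 0.179.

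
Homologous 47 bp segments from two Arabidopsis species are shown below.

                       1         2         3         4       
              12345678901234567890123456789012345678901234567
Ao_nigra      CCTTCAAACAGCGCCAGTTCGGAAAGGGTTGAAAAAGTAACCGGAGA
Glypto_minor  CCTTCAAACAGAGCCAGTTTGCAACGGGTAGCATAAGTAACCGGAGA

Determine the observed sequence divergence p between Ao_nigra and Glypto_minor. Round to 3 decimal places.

0.149

Mismatches occur at site 12 (C→A), site 20 (C→T), site 22 (G→C), site 25 (A→C), site 30 (T→A), site 32 (A→C), site 34 (A→T).
There are 7 differences over 47 sites, so p = 7/47 = 0.149.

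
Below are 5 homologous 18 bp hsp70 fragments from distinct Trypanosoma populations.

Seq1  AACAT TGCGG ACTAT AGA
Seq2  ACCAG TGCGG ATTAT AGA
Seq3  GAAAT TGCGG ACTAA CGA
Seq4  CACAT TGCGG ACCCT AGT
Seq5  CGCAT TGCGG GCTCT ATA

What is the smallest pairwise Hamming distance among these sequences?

3

Pairwise Hamming distances:
  Seq1 vs Seq2: 3
  Seq1 vs Seq3: 4
  Seq1 vs Seq4: 4
  Seq1 vs Seq5: 5
  Seq2 vs Seq3: 7
  Seq2 vs Seq4: 7
  Seq2 vs Seq5: 7
  Seq3 vs Seq4: 7
  Seq3 vs Seq5: 8
  Seq4 vs Seq5: 5
The smallest is 3, between Seq1 and Seq2.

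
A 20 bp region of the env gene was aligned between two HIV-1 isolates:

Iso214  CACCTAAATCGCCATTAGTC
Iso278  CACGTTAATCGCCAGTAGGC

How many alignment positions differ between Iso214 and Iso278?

Differing sites — 4:C/G; 6:A/T; 15:T/G; 19:T/G.
That gives 4 mismatches out of 20 aligned sites, so the Hamming distance is 4.

4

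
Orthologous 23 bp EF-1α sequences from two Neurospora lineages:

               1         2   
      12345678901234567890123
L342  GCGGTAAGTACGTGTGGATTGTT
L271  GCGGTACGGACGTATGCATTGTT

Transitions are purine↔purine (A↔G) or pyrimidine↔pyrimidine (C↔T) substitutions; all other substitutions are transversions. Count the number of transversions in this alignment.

3

The sequences differ at positions 7 (A/C, transversion), 9 (T/G, transversion), 14 (G/A, transition), 17 (G/C, transversion).
Of the 4 differences, 1 transition and 3 transversions, so the answer is 3.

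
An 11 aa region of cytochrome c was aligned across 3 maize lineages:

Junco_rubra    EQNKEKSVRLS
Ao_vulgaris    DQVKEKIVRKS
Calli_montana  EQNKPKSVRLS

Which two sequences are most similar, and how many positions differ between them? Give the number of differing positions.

1

Pairwise Hamming distances:
  Junco_rubra vs Ao_vulgaris: 4
  Junco_rubra vs Calli_montana: 1
  Ao_vulgaris vs Calli_montana: 5
The smallest is 1, between Junco_rubra and Calli_montana.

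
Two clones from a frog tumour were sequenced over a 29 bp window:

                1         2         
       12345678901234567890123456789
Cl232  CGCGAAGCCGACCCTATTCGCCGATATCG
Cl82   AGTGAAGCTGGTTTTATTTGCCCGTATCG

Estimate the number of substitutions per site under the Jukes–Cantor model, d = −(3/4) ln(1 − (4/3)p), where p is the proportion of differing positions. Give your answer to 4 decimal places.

0.4618

Mismatches occur at site 1 (C→A), site 3 (C→T), site 9 (C→T), site 11 (A→G), site 12 (C→T), site 13 (C→T), site 14 (C→T), site 19 (C→T), site 23 (G→C), site 24 (A→G).
p = 10/29 = 0.344828.
d = −0.75 · ln(1 − (4/3)·0.344828) = −0.75 · ln(0.540229) = −0.75 · (-0.615762) = 0.4618.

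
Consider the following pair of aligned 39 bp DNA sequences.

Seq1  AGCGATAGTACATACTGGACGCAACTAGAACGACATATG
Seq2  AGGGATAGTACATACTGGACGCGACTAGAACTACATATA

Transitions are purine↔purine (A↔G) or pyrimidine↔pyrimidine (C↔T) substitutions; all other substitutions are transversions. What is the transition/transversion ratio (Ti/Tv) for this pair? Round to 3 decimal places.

1.000

Differing sites — 3:C/G (Tv); 23:A/G (Ti); 32:G/T (Tv); 39:G/A (Ti).
Of the 4 differences, 2 transitions and 2 transversions, so Ti/Tv = 2/2 = 1.000.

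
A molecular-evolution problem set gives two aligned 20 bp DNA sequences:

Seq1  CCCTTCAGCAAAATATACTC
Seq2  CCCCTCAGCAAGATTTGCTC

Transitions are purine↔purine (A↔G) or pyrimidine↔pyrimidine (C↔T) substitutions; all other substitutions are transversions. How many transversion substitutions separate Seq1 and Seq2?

1

The sequences differ at positions 4 (T/C, transition), 12 (A/G, transition), 15 (A/T, transversion), 17 (A/G, transition).
Of the 4 differences, 3 transitions and 1 transversion, so the answer is 1.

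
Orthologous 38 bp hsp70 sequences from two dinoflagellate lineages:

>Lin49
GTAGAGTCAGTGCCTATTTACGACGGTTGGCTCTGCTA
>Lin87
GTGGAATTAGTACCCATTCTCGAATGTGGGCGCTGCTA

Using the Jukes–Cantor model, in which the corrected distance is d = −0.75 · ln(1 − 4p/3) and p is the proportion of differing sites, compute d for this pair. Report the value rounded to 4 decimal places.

0.3658

Differing sites — 3:A/G; 6:G/A; 8:C/T; 12:G/A; 15:T/C; 19:T/C; 20:A/T; 24:C/A; 25:G/T; 28:T/G; 32:T/G.
p = 11/38 = 0.289474.
d = −0.75 · ln(1 − (4/3)·0.289474) = −0.75 · ln(0.614035) = −0.75 · (-0.487703) = 0.3658.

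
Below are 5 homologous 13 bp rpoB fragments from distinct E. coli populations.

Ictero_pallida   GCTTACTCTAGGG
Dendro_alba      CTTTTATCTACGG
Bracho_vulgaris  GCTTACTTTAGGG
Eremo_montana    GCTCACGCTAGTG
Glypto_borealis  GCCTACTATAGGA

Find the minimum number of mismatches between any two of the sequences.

1

Pairwise Hamming distances:
  Ictero_pallida vs Dendro_alba: 5
  Ictero_pallida vs Bracho_vulgaris: 1
  Ictero_pallida vs Eremo_montana: 3
  Ictero_pallida vs Glypto_borealis: 3
  Dendro_alba vs Bracho_vulgaris: 6
  Dendro_alba vs Eremo_montana: 8
  Dendro_alba vs Glypto_borealis: 8
  Bracho_vulgaris vs Eremo_montana: 4
  Bracho_vulgaris vs Glypto_borealis: 3
  Eremo_montana vs Glypto_borealis: 6
The smallest is 1, between Ictero_pallida and Bracho_vulgaris.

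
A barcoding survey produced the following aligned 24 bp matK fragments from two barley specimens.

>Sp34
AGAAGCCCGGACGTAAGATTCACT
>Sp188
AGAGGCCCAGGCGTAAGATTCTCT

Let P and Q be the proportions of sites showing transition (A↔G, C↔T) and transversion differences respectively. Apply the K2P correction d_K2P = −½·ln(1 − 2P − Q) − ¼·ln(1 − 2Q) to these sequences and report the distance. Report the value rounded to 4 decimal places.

The sequences differ at positions 4 (A/G, transition), 9 (G/A, transition), 11 (A/G, transition), 22 (A/T, transversion).
Of the 4 differences, 3 transitions and 1 transversion over 24 sites: P = 3/24 = 0.125000, Q = 1/24 = 0.041667.
d = −0.5·ln(0.708333) − 0.25·ln(0.916666) = −0.5·(-0.344841) − 0.25·(-0.087012) = 0.1942.

0.1942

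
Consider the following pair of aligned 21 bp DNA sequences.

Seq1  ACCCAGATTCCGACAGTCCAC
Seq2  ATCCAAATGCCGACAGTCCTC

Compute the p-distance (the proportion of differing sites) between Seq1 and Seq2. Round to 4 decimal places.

The sequences differ at positions 2 (C/T), 6 (G/A), 9 (T/G), 20 (A/T).
There are 4 differences over 21 sites, so p = 4/21 = 0.1905.

0.1905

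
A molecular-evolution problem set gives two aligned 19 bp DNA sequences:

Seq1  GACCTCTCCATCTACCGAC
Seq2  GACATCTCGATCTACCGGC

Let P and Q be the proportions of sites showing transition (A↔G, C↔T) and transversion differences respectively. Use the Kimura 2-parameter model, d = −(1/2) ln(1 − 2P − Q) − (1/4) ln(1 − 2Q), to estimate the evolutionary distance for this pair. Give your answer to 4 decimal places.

The sequences differ at positions 4 (C/A, transversion), 9 (C/G, transversion), 18 (A/G, transition).
Of the 3 differences, 1 transition and 2 transversions over 19 sites: P = 1/19 = 0.052632, Q = 2/19 = 0.105263.
d = −0.5·ln(0.789473) − 0.25·ln(0.789474) = −0.5·(-0.236390) − 0.25·(-0.236388) = 0.1773.

0.1773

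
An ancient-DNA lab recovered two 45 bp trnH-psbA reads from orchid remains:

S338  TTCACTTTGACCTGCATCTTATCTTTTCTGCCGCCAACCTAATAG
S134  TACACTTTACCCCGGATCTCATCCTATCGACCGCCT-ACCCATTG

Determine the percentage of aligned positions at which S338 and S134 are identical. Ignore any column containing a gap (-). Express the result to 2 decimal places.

65.91%

Excluding the 1 gap column leaves 44 comparable sites.
Differing sites — 2:T/A; 9:G/A; 10:A/C; 13:T/C; 15:C/G; 20:T/C; 24:T/C; 26:T/A; 29:T/G; 30:G/A; 36:A/T; 38:C/A; 40:T/C; 41:A/C; 44:A/T.
29 of the 44 comparable sites match, so the percent identity is 29/44 × 100 = 65.91%.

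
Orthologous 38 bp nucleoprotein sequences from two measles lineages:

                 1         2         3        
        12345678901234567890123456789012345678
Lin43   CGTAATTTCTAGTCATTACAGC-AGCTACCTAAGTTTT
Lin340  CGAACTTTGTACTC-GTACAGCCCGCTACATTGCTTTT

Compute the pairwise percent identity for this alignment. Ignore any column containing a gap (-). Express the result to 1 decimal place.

Excluding the 2 gap columns leaves 36 comparable sites.
Differing sites — 3:T/A; 5:A/C; 9:C/G; 12:G/C; 16:T/G; 24:A/C; 30:C/A; 32:A/T; 33:A/G; 34:G/C.
26 of the 36 comparable sites match, so the percent identity is 26/36 × 100 = 72.2%.

72.2%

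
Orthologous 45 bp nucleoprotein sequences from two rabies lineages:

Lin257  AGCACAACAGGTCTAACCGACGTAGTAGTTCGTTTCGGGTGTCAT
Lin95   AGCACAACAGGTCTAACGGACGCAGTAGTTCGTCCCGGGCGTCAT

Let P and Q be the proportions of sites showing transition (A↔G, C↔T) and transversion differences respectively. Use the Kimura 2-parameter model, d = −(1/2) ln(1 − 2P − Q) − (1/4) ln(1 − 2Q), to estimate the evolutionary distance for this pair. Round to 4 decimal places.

Differing sites — 18:C/G (Tv); 23:T/C (Ti); 34:T/C (Ti); 35:T/C (Ti); 40:T/C (Ti).
Of the 5 differences, 4 transitions and 1 transversion over 45 sites: P = 4/45 = 0.088889, Q = 1/45 = 0.022222.
d = −0.5·ln(0.800000) − 0.25·ln(0.955556) = −0.5·(-0.223144) − 0.25·(-0.045462) = 0.1229.

0.1229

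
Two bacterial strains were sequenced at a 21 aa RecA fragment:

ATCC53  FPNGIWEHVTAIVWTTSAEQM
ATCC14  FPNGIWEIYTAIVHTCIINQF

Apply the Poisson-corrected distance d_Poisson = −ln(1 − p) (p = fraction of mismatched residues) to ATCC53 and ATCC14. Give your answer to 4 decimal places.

0.4796

The sequences differ at positions 8 (H/I), 9 (V/Y), 14 (W/H), 16 (T/C), 17 (S/I), 18 (A/I), 19 (E/N), 21 (M/F).
p = 8/21 = 0.380952.
d = −ln(1 − 0.380952) = −ln(0.619048) = 0.4796.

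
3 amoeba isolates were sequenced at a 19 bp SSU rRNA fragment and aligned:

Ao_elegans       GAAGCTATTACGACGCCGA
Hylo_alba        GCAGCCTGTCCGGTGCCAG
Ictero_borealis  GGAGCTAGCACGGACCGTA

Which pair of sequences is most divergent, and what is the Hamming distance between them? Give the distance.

10

Pairwise Hamming distances:
  Ao_elegans vs Hylo_alba: 9
  Ao_elegans vs Ictero_borealis: 8
  Hylo_alba vs Ictero_borealis: 10
The largest is 10, between Hylo_alba and Ictero_borealis.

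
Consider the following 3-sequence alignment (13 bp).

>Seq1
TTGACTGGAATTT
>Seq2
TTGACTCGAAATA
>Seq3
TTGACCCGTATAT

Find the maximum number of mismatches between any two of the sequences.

Pairwise Hamming distances:
  Seq1 vs Seq2: 3
  Seq1 vs Seq3: 4
  Seq2 vs Seq3: 5
The largest is 5, between Seq2 and Seq3.

5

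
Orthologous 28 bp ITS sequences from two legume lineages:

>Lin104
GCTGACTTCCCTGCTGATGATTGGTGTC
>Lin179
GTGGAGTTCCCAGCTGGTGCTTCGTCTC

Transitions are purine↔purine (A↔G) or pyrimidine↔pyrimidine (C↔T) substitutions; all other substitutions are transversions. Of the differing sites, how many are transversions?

6

Differing sites — 2:C/T (Ti); 3:T/G (Tv); 6:C/G (Tv); 12:T/A (Tv); 17:A/G (Ti); 20:A/C (Tv); 23:G/C (Tv); 26:G/C (Tv).
Of the 8 differences, 2 transitions and 6 transversions, so the answer is 6.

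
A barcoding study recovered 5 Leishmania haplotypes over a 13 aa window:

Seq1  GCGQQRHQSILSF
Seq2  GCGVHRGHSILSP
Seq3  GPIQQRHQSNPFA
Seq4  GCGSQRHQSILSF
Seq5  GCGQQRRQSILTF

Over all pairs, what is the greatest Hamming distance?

Pairwise Hamming distances:
  Seq1 vs Seq2: 5
  Seq1 vs Seq3: 6
  Seq1 vs Seq4: 1
  Seq1 vs Seq5: 2
  Seq2 vs Seq3: 10
  Seq2 vs Seq4: 5
  Seq2 vs Seq5: 6
  Seq3 vs Seq4: 7
  Seq3 vs Seq5: 7
  Seq4 vs Seq5: 3
The largest is 10, between Seq2 and Seq3.

10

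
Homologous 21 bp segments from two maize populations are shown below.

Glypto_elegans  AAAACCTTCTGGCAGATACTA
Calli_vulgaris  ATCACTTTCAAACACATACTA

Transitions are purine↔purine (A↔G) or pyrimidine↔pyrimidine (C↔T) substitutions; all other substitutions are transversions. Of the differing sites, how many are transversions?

Differing sites — 2:A/T (Tv); 3:A/C (Tv); 6:C/T (Ti); 10:T/A (Tv); 11:G/A (Ti); 12:G/A (Ti); 15:G/C (Tv).
Of the 7 differences, 3 transitions and 4 transversions, so the answer is 4.

4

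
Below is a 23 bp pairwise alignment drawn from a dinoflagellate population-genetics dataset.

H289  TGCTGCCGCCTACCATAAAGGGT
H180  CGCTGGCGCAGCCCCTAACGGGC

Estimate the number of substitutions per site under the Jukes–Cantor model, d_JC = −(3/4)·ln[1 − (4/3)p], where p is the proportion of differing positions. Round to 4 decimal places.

The sequences differ at positions 1 (T/C), 6 (C/G), 10 (C/A), 11 (T/G), 12 (A/C), 15 (A/C), 19 (A/C), 23 (T/C).
p = 8/23 = 0.347826.
d = −0.75 · ln(1 − (4/3)·0.347826) = −0.75 · ln(0.536232) = −0.75 · (-0.623188) = 0.4674.

0.4674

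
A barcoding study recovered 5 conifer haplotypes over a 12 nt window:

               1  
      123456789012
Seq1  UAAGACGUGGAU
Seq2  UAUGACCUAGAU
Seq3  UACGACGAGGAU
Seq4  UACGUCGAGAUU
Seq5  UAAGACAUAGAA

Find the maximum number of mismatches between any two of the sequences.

8

Pairwise Hamming distances:
  Seq1 vs Seq2: 3
  Seq1 vs Seq3: 2
  Seq1 vs Seq4: 5
  Seq1 vs Seq5: 3
  Seq2 vs Seq3: 4
  Seq2 vs Seq4: 7
  Seq2 vs Seq5: 3
  Seq3 vs Seq4: 3
  Seq3 vs Seq5: 5
  Seq4 vs Seq5: 8
The largest is 8, between Seq4 and Seq5.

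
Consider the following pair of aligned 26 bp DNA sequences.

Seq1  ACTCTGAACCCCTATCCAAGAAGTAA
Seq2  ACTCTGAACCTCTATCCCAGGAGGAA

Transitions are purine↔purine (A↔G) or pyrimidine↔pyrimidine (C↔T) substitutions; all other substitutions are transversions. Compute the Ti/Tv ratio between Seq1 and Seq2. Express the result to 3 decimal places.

Differing sites — 11:C/T (Ti); 18:A/C (Tv); 21:A/G (Ti); 24:T/G (Tv).
Of the 4 differences, 2 transitions and 2 transversions, so Ti/Tv = 2/2 = 1.000.

1.000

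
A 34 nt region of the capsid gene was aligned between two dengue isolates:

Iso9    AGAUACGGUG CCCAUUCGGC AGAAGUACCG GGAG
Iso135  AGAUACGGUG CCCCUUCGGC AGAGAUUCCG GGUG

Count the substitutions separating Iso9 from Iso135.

The sequences differ at positions 14 (A/C), 24 (A/G), 25 (G/A), 27 (A/U), 33 (A/U).
That gives 5 mismatches out of 34 aligned sites, so the Hamming distance is 5.

5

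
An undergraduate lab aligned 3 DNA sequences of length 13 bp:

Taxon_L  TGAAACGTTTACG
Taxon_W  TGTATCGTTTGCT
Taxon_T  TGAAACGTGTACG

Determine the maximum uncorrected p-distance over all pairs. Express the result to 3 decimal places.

Pairwise Hamming distances:
  Taxon_L vs Taxon_W: 4
  Taxon_L vs Taxon_T: 1
  Taxon_W vs Taxon_T: 5
The largest is 5 mismatches, between Taxon_W and Taxon_T; p = 5/13 = 0.385.

0.385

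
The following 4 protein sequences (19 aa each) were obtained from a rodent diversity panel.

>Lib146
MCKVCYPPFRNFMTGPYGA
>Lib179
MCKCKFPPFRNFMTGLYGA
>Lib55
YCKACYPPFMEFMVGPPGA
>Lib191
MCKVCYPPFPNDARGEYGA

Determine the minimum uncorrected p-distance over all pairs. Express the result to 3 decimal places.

Pairwise Hamming distances:
  Lib146 vs Lib179: 4
  Lib146 vs Lib55: 6
  Lib146 vs Lib191: 5
  Lib179 vs Lib55: 9
  Lib179 vs Lib191: 8
  Lib55 vs Lib191: 9
The smallest is 4 mismatches, between Lib146 and Lib179; p = 4/19 = 0.211.

0.211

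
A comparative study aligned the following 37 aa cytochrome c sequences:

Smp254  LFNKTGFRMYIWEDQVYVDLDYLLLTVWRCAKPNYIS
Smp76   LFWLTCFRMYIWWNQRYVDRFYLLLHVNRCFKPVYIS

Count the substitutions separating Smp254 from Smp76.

12

The sequences differ at positions 3 (N/W), 4 (K/L), 6 (G/C), 13 (E/W), 14 (D/N), 16 (V/R), 20 (L/R), 21 (D/F), 26 (T/H), 28 (W/N), 31 (A/F), 34 (N/V).
That gives 12 mismatches out of 37 aligned sites, so the Hamming distance is 12.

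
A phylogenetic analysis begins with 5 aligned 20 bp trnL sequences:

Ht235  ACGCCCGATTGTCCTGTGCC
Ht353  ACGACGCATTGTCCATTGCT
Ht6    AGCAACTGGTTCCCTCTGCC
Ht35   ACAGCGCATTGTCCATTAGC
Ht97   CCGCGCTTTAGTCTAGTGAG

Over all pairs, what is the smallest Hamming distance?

5

Pairwise Hamming distances:
  Ht235 vs Ht353: 6
  Ht235 vs Ht6: 10
  Ht235 vs Ht35: 8
  Ht235 vs Ht97: 9
  Ht353 vs Ht6: 12
  Ht353 vs Ht35: 5
  Ht353 vs Ht97: 11
  Ht6 vs Ht35: 14
  Ht6 vs Ht97: 15
  Ht35 vs Ht97: 13
The smallest is 5, between Ht353 and Ht35.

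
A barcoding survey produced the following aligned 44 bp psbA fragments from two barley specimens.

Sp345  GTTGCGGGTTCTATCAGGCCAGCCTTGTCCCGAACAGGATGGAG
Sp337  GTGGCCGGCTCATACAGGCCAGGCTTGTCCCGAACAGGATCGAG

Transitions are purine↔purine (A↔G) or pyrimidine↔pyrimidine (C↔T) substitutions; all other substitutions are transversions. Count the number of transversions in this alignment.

7

Differing sites — 3:T/G (Tv); 6:G/C (Tv); 9:T/C (Ti); 12:T/A (Tv); 13:A/T (Tv); 14:T/A (Tv); 23:C/G (Tv); 41:G/C (Tv).
Of the 8 differences, 1 transition and 7 transversions, so the answer is 7.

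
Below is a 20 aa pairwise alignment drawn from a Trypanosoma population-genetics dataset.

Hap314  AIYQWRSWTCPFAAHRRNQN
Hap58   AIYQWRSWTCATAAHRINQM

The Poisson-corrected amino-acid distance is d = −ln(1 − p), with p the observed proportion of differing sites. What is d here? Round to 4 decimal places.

0.2231

Differing sites — 11:P/A; 12:F/T; 17:R/I; 20:N/M.
p = 4/20 = 0.200000.
d = −ln(1 − 0.200000) = −ln(0.800000) = 0.2231.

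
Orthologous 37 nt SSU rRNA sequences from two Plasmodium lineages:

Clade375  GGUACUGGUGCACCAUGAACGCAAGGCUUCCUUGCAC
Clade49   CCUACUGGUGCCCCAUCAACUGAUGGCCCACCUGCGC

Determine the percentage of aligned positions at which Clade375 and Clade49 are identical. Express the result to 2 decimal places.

67.57%

Mismatches occur at site 1 (G→C), site 2 (G→C), site 12 (A→C), site 17 (G→C), site 21 (G→U), site 22 (C→G), site 24 (A→U), site 28 (U→C), site 29 (U→C), site 30 (C→A), site 32 (U→C), site 36 (A→G).
25 of the 37 sites match, so the percent identity is 25/37 × 100 = 67.57%.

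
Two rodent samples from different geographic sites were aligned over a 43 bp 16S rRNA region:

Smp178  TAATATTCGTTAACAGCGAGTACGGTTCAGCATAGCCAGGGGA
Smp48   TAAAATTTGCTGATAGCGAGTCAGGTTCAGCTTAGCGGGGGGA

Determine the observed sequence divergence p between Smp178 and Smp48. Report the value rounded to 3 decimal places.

0.233

Differing sites — 4:T/A; 8:C/T; 10:T/C; 12:A/G; 14:C/T; 22:A/C; 23:C/A; 32:A/T; 37:C/G; 38:A/G.
There are 10 differences over 43 sites, so p = 10/43 = 0.233.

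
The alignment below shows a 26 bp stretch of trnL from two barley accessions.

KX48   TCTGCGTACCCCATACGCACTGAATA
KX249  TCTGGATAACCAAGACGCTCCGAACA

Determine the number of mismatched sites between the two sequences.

The sequences differ at positions 5 (C/G), 6 (G/A), 9 (C/A), 12 (C/A), 14 (T/G), 19 (A/T), 21 (T/C), 25 (T/C).
That gives 8 mismatches out of 26 aligned sites, so the Hamming distance is 8.

8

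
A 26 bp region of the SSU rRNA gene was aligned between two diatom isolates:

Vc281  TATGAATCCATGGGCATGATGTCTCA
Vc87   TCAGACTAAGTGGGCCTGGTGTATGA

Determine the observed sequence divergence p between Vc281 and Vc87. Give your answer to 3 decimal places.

0.385

Mismatches occur at site 2 (A→C), site 3 (T→A), site 6 (A→C), site 8 (C→A), site 9 (C→A), site 10 (A→G), site 16 (A→C), site 19 (A→G), site 23 (C→A), site 25 (C→G).
There are 10 differences over 26 sites, so p = 10/26 = 0.385.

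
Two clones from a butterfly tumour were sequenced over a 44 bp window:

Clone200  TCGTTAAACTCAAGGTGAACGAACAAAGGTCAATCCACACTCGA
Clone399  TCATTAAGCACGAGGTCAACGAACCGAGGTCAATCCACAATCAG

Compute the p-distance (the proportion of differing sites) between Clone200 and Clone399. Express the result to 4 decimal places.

Differing sites — 3:G/A; 8:A/G; 10:T/A; 12:A/G; 17:G/C; 25:A/C; 26:A/G; 40:C/A; 43:G/A; 44:A/G.
There are 10 differences over 44 sites, so p = 10/44 = 0.2273.

0.2273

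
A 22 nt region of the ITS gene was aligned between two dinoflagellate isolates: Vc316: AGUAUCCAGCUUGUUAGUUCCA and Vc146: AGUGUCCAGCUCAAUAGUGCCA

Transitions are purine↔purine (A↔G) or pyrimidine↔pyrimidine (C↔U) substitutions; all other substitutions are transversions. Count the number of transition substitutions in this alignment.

Mismatches occur at site 4 (A/G, transition), site 12 (U/C, transition), site 13 (G/A, transition), site 14 (U/A, transversion), site 19 (U/G, transversion).
Of the 5 differences, 3 transitions and 2 transversions, so the answer is 3.

3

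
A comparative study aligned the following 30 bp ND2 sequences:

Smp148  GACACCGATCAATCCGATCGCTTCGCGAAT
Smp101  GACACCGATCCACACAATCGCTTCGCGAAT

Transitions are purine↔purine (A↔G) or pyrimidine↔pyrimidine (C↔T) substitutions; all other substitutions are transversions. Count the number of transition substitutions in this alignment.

2

The sequences differ at positions 11 (A/C, transversion), 13 (T/C, transition), 14 (C/A, transversion), 16 (G/A, transition).
Of the 4 differences, 2 transitions and 2 transversions, so the answer is 2.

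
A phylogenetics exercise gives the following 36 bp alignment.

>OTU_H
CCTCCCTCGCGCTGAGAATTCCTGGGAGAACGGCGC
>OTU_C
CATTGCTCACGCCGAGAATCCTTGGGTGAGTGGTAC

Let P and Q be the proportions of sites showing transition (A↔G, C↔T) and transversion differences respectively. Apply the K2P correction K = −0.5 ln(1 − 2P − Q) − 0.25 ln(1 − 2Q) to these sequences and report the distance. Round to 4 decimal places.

0.4833

The sequences differ at positions 2 (C/A, transversion), 4 (C/T, transition), 5 (C/G, transversion), 9 (G/A, transition), 13 (T/C, transition), 20 (T/C, transition), 22 (C/T, transition), 27 (A/T, transversion), 30 (A/G, transition), 31 (C/T, transition), 34 (C/T, transition), 35 (G/A, transition).
Of the 12 differences, 9 transitions and 3 transversions over 36 sites: P = 9/36 = 0.250000, Q = 3/36 = 0.083333.
d = −0.5·ln(0.416667) − 0.25·ln(0.833334) = −0.5·(-0.875468) − 0.25·(-0.182321) = 0.4833.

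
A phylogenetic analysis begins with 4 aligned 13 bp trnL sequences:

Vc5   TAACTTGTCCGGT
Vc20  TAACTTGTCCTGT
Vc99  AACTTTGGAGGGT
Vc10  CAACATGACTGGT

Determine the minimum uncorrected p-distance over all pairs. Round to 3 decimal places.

0.077

Pairwise Hamming distances:
  Vc5 vs Vc20: 1
  Vc5 vs Vc99: 6
  Vc5 vs Vc10: 4
  Vc20 vs Vc99: 7
  Vc20 vs Vc10: 5
  Vc99 vs Vc10: 7
The smallest is 1 mismatch, between Vc5 and Vc20; p = 1/13 = 0.077.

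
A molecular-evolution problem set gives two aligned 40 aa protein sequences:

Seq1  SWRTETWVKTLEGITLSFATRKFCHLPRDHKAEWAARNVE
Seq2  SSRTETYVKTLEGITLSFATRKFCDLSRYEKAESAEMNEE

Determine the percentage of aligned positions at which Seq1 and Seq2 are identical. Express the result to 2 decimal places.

Mismatches occur at site 2 (W↔S), site 7 (W↔Y), site 25 (H↔D), site 27 (P↔S), site 29 (D↔Y), site 30 (H↔E), site 34 (W↔S), site 36 (A↔E), site 37 (R↔M), site 39 (V↔E).
30 of the 40 sites match, so the percent identity is 30/40 × 100 = 75.00%.

75.00%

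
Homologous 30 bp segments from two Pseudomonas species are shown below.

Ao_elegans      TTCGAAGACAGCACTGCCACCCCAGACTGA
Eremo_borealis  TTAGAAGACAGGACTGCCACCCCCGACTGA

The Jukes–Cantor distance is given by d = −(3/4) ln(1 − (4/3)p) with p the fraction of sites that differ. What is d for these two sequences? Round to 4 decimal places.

The sequences differ at positions 3 (C/A), 12 (C/G), 24 (A/C).
p = 3/30 = 0.100000.
d = −0.75 · ln(1 − (4/3)·0.100000) = −0.75 · ln(0.866667) = −0.75 · (-0.143100) = 0.1073.

0.1073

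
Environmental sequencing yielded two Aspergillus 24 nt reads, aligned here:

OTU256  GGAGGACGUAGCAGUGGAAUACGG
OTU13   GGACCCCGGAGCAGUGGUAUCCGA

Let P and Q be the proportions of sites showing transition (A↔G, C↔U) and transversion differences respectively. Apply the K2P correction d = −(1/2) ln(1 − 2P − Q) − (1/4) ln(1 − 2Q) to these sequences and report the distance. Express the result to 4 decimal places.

0.3760

The sequences differ at positions 4 (G/C, transversion), 5 (G/C, transversion), 6 (A/C, transversion), 9 (U/G, transversion), 18 (A/U, transversion), 21 (A/C, transversion), 24 (G/A, transition).
Of the 7 differences, 1 transition and 6 transversions over 24 sites: P = 1/24 = 0.041667, Q = 6/24 = 0.250000.
d = −0.5·ln(0.666666) − 0.25·ln(0.500000) = −0.5·(-0.405466) − 0.25·(-0.693147) = 0.3760.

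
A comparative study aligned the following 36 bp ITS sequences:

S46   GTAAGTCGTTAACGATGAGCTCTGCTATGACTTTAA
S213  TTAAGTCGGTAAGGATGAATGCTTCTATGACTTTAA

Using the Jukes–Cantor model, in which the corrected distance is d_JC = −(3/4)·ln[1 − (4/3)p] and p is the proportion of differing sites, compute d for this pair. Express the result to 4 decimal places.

The sequences differ at positions 1 (G/T), 9 (T/G), 13 (C/G), 19 (G/A), 20 (C/T), 21 (T/G), 24 (G/T).
p = 7/36 = 0.194444.
d = −0.75 · ln(1 − (4/3)·0.194444) = −0.75 · ln(0.740741) = −0.75 · (-0.300104) = 0.2251.

0.2251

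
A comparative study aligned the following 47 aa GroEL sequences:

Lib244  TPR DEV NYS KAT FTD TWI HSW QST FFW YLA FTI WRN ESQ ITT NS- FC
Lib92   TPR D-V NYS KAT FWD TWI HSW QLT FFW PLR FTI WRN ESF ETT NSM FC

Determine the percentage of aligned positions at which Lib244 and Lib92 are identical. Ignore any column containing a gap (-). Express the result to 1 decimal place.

Excluding the 2 gap columns leaves 45 comparable sites.
The sequences differ at positions 14 (T/W), 23 (S/L), 28 (Y/P), 30 (A/R), 39 (Q/F), 40 (I/E).
39 of the 45 comparable sites match, so the percent identity is 39/45 × 100 = 86.7%.

86.7%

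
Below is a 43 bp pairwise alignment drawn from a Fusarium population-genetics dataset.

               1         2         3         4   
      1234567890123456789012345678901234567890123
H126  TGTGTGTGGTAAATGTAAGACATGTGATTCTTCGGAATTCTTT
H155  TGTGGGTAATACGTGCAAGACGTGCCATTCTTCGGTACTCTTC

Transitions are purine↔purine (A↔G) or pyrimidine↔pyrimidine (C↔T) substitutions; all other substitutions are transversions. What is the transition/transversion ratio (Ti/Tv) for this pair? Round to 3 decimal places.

The sequences differ at positions 5 (T/G, transversion), 8 (G/A, transition), 9 (G/A, transition), 12 (A/C, transversion), 13 (A/G, transition), 16 (T/C, transition), 22 (A/G, transition), 25 (T/C, transition), 26 (G/C, transversion), 36 (A/T, transversion), 38 (T/C, transition), 43 (T/C, transition).
Of the 12 differences, 8 transitions and 4 transversions, so Ti/Tv = 8/4 = 2.000.

2.000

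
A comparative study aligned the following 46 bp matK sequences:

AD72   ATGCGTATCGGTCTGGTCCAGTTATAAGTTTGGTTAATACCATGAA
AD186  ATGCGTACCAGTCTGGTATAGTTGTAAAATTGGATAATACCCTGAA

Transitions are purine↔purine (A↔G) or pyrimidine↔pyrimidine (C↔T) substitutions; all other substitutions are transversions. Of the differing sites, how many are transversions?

The sequences differ at positions 8 (T/C, transition), 10 (G/A, transition), 18 (C/A, transversion), 19 (C/T, transition), 24 (A/G, transition), 28 (G/A, transition), 29 (T/A, transversion), 34 (T/A, transversion), 42 (A/C, transversion).
Of the 9 differences, 5 transitions and 4 transversions, so the answer is 4.

4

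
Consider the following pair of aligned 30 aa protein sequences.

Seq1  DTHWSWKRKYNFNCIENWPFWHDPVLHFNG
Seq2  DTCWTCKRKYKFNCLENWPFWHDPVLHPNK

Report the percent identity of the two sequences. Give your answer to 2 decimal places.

The sequences differ at positions 3 (H/C), 5 (S/T), 6 (W/C), 11 (N/K), 15 (I/L), 28 (F/P), 30 (G/K).
23 of the 30 sites match, so the percent identity is 23/30 × 100 = 76.67%.

76.67%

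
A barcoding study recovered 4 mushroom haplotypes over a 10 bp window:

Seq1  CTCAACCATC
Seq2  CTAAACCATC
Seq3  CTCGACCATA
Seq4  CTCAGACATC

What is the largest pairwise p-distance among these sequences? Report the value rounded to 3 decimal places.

Pairwise Hamming distances:
  Seq1 vs Seq2: 1
  Seq1 vs Seq3: 2
  Seq1 vs Seq4: 2
  Seq2 vs Seq3: 3
  Seq2 vs Seq4: 3
  Seq3 vs Seq4: 4
The largest is 4 mismatches, between Seq3 and Seq4; p = 4/10 = 0.400.

0.400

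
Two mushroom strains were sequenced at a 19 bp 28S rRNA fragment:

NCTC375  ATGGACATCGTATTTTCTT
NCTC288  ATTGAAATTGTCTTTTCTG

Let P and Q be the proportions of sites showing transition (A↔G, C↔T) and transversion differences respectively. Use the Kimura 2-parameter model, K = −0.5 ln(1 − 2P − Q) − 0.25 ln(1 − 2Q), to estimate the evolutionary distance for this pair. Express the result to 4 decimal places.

0.3264

Differing sites — 3:G/T (Tv); 6:C/A (Tv); 9:C/T (Ti); 12:A/C (Tv); 19:T/G (Tv).
Of the 5 differences, 1 transition and 4 transversions over 19 sites: P = 1/19 = 0.052632, Q = 4/19 = 0.210526.
d = −0.5·ln(0.684210) − 0.25·ln(0.578948) = −0.5·(-0.379490) − 0.25·(-0.546543) = 0.3264.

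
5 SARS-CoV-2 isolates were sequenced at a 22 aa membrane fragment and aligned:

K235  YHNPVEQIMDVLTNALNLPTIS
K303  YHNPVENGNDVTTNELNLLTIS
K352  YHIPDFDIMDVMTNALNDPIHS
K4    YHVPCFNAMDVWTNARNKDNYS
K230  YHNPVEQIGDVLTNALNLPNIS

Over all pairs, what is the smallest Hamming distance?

2

Pairwise Hamming distances:
  K235 vs K303: 6
  K235 vs K352: 8
  K235 vs K4: 11
  K235 vs K230: 2
  K303 vs K352: 12
  K303 vs K4: 12
  K303 vs K230: 7
  K352 vs K4: 10
  K352 vs K230: 9
  K4 vs K230: 11
The smallest is 2, between K235 and K230.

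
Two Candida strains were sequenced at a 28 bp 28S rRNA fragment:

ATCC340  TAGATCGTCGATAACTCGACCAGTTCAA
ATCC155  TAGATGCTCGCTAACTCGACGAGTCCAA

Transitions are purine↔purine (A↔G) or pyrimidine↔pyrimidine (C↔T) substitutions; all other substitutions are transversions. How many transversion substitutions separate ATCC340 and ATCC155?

The sequences differ at positions 6 (C/G, transversion), 7 (G/C, transversion), 11 (A/C, transversion), 21 (C/G, transversion), 25 (T/C, transition).
Of the 5 differences, 1 transition and 4 transversions, so the answer is 4.

4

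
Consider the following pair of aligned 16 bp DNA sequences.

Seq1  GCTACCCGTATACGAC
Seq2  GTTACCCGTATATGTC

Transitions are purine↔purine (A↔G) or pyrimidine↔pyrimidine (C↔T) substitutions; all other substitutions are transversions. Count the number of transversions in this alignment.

Mismatches occur at site 2 (C↔T, transition), site 13 (C↔T, transition), site 15 (A↔T, transversion).
Of the 3 differences, 2 transitions and 1 transversion, so the answer is 1.

1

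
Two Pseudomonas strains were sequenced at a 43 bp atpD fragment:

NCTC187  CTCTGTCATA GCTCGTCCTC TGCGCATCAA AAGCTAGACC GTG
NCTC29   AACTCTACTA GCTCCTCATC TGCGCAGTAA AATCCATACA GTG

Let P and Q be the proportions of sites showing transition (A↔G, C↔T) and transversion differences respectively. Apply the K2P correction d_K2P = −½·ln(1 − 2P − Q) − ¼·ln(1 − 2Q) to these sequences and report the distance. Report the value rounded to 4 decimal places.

0.3937

The sequences differ at positions 1 (C/A, transversion), 2 (T/A, transversion), 5 (G/C, transversion), 7 (C/A, transversion), 8 (A/C, transversion), 15 (G/C, transversion), 18 (C/A, transversion), 27 (T/G, transversion), 28 (C/T, transition), 33 (G/T, transversion), 35 (T/C, transition), 37 (G/T, transversion), 40 (C/A, transversion).
Of the 13 differences, 2 transitions and 11 transversions over 43 sites: P = 2/43 = 0.046512, Q = 11/43 = 0.255814.
d = −0.5·ln(0.651162) − 0.25·ln(0.488372) = −0.5·(-0.428997) − 0.25·(-0.716678) = 0.3937.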